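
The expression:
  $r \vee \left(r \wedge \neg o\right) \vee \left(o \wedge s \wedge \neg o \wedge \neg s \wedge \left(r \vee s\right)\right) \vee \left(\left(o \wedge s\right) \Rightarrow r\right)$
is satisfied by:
  {r: True, s: False, o: False}
  {s: False, o: False, r: False}
  {r: True, o: True, s: False}
  {o: True, s: False, r: False}
  {r: True, s: True, o: False}
  {s: True, r: False, o: False}
  {r: True, o: True, s: True}


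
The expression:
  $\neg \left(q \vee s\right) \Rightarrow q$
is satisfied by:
  {q: True, s: True}
  {q: True, s: False}
  {s: True, q: False}


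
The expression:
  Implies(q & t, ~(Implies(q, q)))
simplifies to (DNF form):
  ~q | ~t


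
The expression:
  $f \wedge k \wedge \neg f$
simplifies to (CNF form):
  $\text{False}$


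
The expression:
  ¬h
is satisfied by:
  {h: False}


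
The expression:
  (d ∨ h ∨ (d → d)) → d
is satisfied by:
  {d: True}


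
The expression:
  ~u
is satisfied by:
  {u: False}


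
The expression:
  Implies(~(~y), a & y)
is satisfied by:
  {a: True, y: False}
  {y: False, a: False}
  {y: True, a: True}


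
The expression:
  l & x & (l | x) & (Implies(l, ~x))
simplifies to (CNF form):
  False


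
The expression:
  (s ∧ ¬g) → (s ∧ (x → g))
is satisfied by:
  {g: True, s: False, x: False}
  {s: False, x: False, g: False}
  {x: True, g: True, s: False}
  {x: True, s: False, g: False}
  {g: True, s: True, x: False}
  {s: True, g: False, x: False}
  {x: True, s: True, g: True}


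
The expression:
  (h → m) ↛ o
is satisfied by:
  {m: True, h: False, o: False}
  {h: False, o: False, m: False}
  {m: True, h: True, o: False}


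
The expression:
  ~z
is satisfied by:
  {z: False}


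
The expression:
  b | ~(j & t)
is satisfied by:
  {b: True, t: False, j: False}
  {t: False, j: False, b: False}
  {j: True, b: True, t: False}
  {j: True, t: False, b: False}
  {b: True, t: True, j: False}
  {t: True, b: False, j: False}
  {j: True, t: True, b: True}


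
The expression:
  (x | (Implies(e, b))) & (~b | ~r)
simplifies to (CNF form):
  (b | ~b) & (~b | ~r) & (b | x | ~b) & (b | x | ~e) & (b | ~b | ~e) & (x | ~b | ~r) & (x | ~e | ~r) & (~b | ~e | ~r)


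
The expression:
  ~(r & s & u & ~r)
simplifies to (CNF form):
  True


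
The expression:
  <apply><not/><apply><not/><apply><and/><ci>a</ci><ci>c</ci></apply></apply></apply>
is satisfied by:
  {a: True, c: True}


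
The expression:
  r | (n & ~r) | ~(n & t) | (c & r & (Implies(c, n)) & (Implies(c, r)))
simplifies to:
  True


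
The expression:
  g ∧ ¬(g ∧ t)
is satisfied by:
  {g: True, t: False}


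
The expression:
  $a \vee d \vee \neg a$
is always true.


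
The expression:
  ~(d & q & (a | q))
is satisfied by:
  {q: False, d: False}
  {d: True, q: False}
  {q: True, d: False}


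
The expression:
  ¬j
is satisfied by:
  {j: False}


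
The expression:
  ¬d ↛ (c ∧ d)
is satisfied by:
  {d: False}


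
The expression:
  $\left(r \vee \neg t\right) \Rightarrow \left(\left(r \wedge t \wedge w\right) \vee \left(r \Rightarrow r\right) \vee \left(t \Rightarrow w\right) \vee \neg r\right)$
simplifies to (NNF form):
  $\text{True}$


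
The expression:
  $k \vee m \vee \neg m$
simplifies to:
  $\text{True}$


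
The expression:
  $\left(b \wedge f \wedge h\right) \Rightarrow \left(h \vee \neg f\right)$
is always true.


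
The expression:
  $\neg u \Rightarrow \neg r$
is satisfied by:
  {u: True, r: False}
  {r: False, u: False}
  {r: True, u: True}


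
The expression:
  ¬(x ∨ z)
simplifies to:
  ¬x ∧ ¬z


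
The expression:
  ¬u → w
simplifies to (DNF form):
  u ∨ w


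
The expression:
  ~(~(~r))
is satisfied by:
  {r: False}


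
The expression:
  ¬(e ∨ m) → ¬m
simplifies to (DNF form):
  True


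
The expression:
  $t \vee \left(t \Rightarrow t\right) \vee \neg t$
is always true.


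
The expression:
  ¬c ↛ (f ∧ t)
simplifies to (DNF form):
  (¬c ∧ ¬f) ∨ (¬c ∧ ¬t)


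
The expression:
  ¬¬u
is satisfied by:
  {u: True}


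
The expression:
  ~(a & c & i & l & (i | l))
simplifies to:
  ~a | ~c | ~i | ~l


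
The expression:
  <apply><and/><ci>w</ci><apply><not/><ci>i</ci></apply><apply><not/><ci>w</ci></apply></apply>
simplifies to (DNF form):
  <false/>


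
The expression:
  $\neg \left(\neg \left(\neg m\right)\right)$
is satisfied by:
  {m: False}


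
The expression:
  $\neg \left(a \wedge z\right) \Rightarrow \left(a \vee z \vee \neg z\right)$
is always true.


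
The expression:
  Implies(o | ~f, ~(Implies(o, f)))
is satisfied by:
  {f: True, o: False}
  {o: True, f: False}


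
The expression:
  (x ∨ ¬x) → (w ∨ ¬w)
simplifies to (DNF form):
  True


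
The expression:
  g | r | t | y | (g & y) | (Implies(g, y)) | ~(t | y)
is always true.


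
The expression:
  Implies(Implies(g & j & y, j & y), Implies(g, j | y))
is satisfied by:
  {y: True, j: True, g: False}
  {y: True, j: False, g: False}
  {j: True, y: False, g: False}
  {y: False, j: False, g: False}
  {g: True, y: True, j: True}
  {g: True, y: True, j: False}
  {g: True, j: True, y: False}


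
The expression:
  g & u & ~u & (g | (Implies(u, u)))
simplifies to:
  False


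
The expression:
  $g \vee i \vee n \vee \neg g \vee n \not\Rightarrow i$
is always true.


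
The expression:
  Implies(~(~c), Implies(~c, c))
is always true.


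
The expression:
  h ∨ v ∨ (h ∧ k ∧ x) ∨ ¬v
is always true.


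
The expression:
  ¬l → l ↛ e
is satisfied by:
  {l: True}


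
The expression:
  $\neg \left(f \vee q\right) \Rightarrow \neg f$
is always true.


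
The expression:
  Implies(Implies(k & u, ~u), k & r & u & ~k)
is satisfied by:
  {u: True, k: True}


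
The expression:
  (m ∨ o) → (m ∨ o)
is always true.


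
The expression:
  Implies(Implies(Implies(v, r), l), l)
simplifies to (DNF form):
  l | r | ~v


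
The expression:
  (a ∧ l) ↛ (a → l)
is never true.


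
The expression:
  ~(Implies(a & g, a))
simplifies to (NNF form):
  False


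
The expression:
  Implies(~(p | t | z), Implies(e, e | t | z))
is always true.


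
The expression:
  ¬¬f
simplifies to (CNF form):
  f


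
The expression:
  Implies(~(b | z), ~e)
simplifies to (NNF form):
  b | z | ~e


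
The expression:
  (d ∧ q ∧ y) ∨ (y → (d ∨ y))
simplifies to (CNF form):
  True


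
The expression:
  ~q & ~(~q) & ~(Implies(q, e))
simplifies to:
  False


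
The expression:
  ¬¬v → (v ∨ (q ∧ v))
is always true.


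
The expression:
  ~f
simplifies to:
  ~f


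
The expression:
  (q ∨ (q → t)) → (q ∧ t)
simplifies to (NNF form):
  q ∧ t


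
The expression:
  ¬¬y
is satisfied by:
  {y: True}


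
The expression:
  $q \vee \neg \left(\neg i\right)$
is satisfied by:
  {i: True, q: True}
  {i: True, q: False}
  {q: True, i: False}


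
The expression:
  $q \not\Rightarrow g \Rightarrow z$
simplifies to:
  $g \vee z \vee \neg q$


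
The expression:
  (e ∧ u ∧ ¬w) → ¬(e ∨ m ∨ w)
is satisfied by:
  {w: True, u: False, e: False}
  {u: False, e: False, w: False}
  {w: True, e: True, u: False}
  {e: True, u: False, w: False}
  {w: True, u: True, e: False}
  {u: True, w: False, e: False}
  {w: True, e: True, u: True}


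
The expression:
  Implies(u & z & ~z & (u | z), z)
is always true.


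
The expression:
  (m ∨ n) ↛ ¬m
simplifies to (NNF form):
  m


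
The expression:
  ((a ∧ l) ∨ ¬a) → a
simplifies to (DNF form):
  a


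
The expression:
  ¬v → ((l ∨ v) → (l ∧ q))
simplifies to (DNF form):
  q ∨ v ∨ ¬l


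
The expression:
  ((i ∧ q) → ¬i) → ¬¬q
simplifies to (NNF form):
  q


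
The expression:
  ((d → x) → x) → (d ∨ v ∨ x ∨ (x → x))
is always true.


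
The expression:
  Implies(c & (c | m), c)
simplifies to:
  True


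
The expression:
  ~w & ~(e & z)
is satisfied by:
  {w: False, e: False, z: False}
  {z: True, w: False, e: False}
  {e: True, w: False, z: False}


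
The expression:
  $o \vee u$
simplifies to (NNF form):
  $o \vee u$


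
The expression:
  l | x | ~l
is always true.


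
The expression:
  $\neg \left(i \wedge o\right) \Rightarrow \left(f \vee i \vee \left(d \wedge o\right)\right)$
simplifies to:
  $f \vee i \vee \left(d \wedge o\right)$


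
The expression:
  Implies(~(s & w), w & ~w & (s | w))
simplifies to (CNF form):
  s & w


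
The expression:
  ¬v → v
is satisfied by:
  {v: True}


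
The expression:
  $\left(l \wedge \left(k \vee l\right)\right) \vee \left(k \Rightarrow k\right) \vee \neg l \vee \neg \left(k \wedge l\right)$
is always true.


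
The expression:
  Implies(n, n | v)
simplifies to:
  True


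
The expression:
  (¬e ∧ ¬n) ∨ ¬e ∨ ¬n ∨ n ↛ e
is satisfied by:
  {e: False, n: False}
  {n: True, e: False}
  {e: True, n: False}


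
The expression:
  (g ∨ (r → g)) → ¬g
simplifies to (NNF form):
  ¬g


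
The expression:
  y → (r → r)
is always true.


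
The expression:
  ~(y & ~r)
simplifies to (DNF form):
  r | ~y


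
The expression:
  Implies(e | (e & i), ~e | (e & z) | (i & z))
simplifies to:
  z | ~e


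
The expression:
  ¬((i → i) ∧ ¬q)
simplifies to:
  q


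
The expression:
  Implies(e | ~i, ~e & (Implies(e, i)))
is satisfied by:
  {e: False}


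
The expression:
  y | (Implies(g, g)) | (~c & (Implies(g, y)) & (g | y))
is always true.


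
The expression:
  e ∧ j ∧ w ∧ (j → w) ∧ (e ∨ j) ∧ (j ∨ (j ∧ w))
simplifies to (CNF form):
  e ∧ j ∧ w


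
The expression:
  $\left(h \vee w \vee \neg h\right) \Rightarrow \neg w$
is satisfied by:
  {w: False}


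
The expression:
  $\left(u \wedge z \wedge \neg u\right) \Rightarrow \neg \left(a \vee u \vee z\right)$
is always true.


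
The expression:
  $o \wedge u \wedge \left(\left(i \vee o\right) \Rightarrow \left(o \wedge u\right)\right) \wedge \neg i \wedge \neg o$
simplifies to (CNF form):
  $\text{False}$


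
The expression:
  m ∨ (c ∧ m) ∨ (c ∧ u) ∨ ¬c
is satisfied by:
  {u: True, m: True, c: False}
  {u: True, c: False, m: False}
  {m: True, c: False, u: False}
  {m: False, c: False, u: False}
  {u: True, m: True, c: True}
  {u: True, c: True, m: False}
  {m: True, c: True, u: False}


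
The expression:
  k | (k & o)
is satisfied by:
  {k: True}


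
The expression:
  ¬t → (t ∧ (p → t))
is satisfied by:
  {t: True}


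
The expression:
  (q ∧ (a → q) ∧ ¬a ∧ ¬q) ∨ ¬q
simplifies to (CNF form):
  ¬q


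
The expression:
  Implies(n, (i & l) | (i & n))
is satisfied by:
  {i: True, n: False}
  {n: False, i: False}
  {n: True, i: True}


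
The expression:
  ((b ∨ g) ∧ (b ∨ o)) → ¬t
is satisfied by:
  {g: False, o: False, t: False, b: False}
  {o: True, b: False, g: False, t: False}
  {g: True, b: False, o: False, t: False}
  {o: True, g: True, b: False, t: False}
  {b: True, g: False, o: False, t: False}
  {b: True, o: True, g: False, t: False}
  {b: True, g: True, o: False, t: False}
  {b: True, o: True, g: True, t: False}
  {t: True, b: False, g: False, o: False}
  {t: True, o: True, b: False, g: False}
  {t: True, g: True, b: False, o: False}


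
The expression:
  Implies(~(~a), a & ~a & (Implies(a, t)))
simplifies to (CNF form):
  ~a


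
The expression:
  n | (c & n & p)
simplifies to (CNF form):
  n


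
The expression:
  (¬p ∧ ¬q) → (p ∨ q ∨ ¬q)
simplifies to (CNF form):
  True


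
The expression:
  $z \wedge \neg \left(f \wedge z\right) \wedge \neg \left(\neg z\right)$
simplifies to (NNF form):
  $z \wedge \neg f$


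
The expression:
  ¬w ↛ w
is always true.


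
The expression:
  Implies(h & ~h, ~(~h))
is always true.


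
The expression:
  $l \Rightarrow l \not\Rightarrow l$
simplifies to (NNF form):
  $\neg l$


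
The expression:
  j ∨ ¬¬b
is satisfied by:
  {b: True, j: True}
  {b: True, j: False}
  {j: True, b: False}


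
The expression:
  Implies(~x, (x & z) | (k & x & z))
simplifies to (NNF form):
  x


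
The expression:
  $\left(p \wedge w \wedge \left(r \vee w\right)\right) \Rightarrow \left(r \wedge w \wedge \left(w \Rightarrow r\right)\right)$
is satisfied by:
  {r: True, p: False, w: False}
  {p: False, w: False, r: False}
  {r: True, w: True, p: False}
  {w: True, p: False, r: False}
  {r: True, p: True, w: False}
  {p: True, r: False, w: False}
  {r: True, w: True, p: True}


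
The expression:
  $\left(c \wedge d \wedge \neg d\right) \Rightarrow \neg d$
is always true.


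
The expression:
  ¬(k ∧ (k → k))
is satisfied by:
  {k: False}


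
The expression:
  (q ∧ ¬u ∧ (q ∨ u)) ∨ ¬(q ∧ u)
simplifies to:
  ¬q ∨ ¬u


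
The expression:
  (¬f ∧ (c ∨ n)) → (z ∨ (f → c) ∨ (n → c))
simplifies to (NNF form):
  True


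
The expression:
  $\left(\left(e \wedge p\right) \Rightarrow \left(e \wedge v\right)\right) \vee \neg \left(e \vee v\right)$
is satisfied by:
  {v: True, p: False, e: False}
  {p: False, e: False, v: False}
  {v: True, e: True, p: False}
  {e: True, p: False, v: False}
  {v: True, p: True, e: False}
  {p: True, v: False, e: False}
  {v: True, e: True, p: True}


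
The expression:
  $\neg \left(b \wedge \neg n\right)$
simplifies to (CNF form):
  $n \vee \neg b$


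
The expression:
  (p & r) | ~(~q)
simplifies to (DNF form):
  q | (p & r)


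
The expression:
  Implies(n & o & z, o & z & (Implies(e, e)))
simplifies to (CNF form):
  True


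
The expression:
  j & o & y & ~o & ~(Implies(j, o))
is never true.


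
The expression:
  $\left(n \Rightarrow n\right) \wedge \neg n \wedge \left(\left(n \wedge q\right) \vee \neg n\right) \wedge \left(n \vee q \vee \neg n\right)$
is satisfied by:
  {n: False}


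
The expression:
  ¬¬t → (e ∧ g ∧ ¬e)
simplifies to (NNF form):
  ¬t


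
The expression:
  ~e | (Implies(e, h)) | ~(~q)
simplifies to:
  h | q | ~e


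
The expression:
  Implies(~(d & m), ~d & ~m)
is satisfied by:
  {m: False, d: False}
  {d: True, m: True}


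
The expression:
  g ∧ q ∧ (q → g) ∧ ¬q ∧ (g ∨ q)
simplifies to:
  False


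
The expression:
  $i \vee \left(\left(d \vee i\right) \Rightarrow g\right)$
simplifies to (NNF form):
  $g \vee i \vee \neg d$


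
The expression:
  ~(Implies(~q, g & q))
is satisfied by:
  {q: False}


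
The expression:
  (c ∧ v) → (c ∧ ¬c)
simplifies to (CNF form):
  ¬c ∨ ¬v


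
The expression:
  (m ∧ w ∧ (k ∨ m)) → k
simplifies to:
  k ∨ ¬m ∨ ¬w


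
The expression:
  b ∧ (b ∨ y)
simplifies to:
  b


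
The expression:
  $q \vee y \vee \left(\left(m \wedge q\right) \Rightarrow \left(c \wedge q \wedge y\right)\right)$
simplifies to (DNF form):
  $\text{True}$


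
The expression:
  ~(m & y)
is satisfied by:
  {m: False, y: False}
  {y: True, m: False}
  {m: True, y: False}


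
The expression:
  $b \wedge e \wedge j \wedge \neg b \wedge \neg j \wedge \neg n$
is never true.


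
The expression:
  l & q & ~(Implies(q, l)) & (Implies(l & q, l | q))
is never true.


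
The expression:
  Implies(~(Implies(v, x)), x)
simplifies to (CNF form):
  x | ~v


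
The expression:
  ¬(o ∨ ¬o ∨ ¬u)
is never true.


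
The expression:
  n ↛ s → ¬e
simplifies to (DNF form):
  s ∨ ¬e ∨ ¬n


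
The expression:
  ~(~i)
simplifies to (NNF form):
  i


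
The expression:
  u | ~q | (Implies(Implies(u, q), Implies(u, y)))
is always true.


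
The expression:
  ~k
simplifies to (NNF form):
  ~k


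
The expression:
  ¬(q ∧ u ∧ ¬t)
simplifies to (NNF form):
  t ∨ ¬q ∨ ¬u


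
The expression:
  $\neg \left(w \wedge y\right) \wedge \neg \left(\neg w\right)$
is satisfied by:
  {w: True, y: False}


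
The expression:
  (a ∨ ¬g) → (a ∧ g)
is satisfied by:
  {g: True}


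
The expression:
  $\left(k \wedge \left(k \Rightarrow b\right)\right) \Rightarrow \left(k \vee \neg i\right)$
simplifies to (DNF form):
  $\text{True}$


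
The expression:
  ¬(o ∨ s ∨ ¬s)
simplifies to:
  False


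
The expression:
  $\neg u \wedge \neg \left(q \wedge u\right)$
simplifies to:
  $\neg u$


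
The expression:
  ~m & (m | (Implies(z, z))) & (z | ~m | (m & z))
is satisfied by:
  {m: False}


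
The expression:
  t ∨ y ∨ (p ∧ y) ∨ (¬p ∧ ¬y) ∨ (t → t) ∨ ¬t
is always true.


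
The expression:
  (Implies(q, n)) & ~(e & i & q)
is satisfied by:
  {n: True, e: False, i: False, q: False}
  {n: True, i: True, e: False, q: False}
  {n: True, e: True, i: False, q: False}
  {n: True, i: True, e: True, q: False}
  {n: False, e: False, i: False, q: False}
  {i: True, n: False, e: False, q: False}
  {e: True, n: False, i: False, q: False}
  {i: True, e: True, n: False, q: False}
  {q: True, n: True, e: False, i: False}
  {q: True, i: True, n: True, e: False}
  {q: True, n: True, e: True, i: False}


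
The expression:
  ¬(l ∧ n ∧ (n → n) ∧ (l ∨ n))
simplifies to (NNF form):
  ¬l ∨ ¬n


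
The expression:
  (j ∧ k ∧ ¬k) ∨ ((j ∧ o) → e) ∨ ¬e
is always true.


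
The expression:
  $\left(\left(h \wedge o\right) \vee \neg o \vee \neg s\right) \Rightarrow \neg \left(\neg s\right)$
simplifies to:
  $s$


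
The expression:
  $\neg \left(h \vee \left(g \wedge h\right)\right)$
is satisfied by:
  {h: False}


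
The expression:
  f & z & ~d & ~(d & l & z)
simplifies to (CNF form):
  f & z & ~d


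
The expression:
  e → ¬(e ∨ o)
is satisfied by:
  {e: False}


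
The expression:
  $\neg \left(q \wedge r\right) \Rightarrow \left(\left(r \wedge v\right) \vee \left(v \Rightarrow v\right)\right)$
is always true.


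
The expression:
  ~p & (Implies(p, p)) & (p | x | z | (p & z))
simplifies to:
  ~p & (x | z)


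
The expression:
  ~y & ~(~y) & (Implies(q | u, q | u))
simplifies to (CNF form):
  False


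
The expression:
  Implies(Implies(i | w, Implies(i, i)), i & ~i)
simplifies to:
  False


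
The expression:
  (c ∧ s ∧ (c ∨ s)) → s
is always true.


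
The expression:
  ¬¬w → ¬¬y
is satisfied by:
  {y: True, w: False}
  {w: False, y: False}
  {w: True, y: True}


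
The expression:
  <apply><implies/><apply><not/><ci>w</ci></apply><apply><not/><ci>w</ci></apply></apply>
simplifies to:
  <true/>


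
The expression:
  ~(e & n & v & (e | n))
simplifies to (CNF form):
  ~e | ~n | ~v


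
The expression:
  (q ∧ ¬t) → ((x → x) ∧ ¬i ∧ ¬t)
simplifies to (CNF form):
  t ∨ ¬i ∨ ¬q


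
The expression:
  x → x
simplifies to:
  True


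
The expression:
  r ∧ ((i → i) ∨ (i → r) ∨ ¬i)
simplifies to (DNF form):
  r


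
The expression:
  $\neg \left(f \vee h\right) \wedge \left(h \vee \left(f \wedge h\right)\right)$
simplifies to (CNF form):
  $\text{False}$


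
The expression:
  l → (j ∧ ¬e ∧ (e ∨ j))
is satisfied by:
  {j: True, e: False, l: False}
  {e: False, l: False, j: False}
  {j: True, e: True, l: False}
  {e: True, j: False, l: False}
  {l: True, j: True, e: False}


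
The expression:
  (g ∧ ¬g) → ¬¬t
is always true.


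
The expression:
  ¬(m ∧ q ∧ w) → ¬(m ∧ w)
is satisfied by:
  {q: True, w: False, m: False}
  {w: False, m: False, q: False}
  {q: True, m: True, w: False}
  {m: True, w: False, q: False}
  {q: True, w: True, m: False}
  {w: True, q: False, m: False}
  {q: True, m: True, w: True}


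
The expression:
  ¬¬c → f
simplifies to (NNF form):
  f ∨ ¬c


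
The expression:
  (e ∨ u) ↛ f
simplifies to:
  ¬f ∧ (e ∨ u)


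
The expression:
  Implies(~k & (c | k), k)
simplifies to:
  k | ~c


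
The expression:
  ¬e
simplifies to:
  ¬e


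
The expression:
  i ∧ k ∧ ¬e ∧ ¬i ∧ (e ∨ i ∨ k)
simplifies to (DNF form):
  False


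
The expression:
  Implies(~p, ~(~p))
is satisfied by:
  {p: True}


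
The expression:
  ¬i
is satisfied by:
  {i: False}


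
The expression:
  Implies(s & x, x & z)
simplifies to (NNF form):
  z | ~s | ~x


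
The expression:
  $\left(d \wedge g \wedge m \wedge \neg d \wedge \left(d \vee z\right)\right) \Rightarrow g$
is always true.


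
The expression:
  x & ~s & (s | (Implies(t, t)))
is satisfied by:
  {x: True, s: False}


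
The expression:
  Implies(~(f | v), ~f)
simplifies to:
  True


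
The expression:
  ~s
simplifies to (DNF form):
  ~s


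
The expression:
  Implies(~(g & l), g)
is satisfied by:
  {g: True}


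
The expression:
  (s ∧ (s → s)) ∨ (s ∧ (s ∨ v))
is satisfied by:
  {s: True}


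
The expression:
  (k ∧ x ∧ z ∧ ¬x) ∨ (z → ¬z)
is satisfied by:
  {z: False}


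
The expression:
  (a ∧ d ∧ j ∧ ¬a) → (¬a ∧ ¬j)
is always true.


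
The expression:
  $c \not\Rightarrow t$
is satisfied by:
  {c: True, t: False}


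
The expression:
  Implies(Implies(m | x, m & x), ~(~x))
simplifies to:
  m | x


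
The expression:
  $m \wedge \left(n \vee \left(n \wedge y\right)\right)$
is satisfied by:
  {m: True, n: True}


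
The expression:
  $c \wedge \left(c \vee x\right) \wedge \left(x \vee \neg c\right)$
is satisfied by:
  {c: True, x: True}


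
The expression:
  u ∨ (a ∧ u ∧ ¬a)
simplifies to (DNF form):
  u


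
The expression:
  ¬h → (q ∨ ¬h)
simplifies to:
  True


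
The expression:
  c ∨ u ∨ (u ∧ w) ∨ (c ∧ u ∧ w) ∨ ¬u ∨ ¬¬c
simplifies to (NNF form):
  True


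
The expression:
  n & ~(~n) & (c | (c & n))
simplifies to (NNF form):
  c & n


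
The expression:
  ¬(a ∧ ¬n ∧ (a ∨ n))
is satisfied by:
  {n: True, a: False}
  {a: False, n: False}
  {a: True, n: True}


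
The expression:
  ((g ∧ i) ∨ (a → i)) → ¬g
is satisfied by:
  {a: True, i: False, g: False}
  {i: False, g: False, a: False}
  {a: True, i: True, g: False}
  {i: True, a: False, g: False}
  {g: True, a: True, i: False}


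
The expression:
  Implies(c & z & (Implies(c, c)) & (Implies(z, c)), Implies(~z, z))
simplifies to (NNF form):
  True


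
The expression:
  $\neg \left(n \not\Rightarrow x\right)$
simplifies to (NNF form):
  $x \vee \neg n$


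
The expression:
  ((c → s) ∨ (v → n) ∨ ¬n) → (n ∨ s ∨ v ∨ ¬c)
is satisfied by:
  {n: True, s: True, v: True, c: False}
  {n: True, s: True, c: False, v: False}
  {n: True, v: True, c: False, s: False}
  {n: True, c: False, v: False, s: False}
  {s: True, v: True, c: False, n: False}
  {s: True, c: False, v: False, n: False}
  {v: True, s: False, c: False, n: False}
  {s: False, c: False, v: False, n: False}
  {s: True, n: True, c: True, v: True}
  {s: True, n: True, c: True, v: False}
  {n: True, c: True, v: True, s: False}
  {n: True, c: True, s: False, v: False}
  {v: True, c: True, s: True, n: False}
  {c: True, s: True, n: False, v: False}
  {c: True, v: True, n: False, s: False}


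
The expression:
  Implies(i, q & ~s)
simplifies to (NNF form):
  ~i | (q & ~s)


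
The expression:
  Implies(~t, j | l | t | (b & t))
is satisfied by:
  {t: True, l: True, j: True}
  {t: True, l: True, j: False}
  {t: True, j: True, l: False}
  {t: True, j: False, l: False}
  {l: True, j: True, t: False}
  {l: True, j: False, t: False}
  {j: True, l: False, t: False}


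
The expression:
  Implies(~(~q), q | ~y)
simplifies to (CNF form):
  True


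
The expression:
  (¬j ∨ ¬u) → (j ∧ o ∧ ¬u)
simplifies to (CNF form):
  j ∧ (o ∨ u)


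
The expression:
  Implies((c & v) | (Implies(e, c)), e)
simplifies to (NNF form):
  e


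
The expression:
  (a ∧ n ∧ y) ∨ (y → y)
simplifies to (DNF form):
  True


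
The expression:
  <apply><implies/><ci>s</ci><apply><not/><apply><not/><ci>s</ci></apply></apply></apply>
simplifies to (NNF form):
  <true/>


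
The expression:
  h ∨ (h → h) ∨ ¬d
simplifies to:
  True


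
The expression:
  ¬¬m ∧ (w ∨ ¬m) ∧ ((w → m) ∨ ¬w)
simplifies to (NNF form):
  m ∧ w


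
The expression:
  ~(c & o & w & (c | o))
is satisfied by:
  {w: False, c: False, o: False}
  {o: True, w: False, c: False}
  {c: True, w: False, o: False}
  {o: True, c: True, w: False}
  {w: True, o: False, c: False}
  {o: True, w: True, c: False}
  {c: True, w: True, o: False}


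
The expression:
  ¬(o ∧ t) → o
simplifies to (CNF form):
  o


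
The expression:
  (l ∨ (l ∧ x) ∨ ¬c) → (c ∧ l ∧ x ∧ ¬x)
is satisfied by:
  {c: True, l: False}


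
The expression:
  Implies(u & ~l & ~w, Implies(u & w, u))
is always true.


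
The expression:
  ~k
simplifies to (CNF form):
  ~k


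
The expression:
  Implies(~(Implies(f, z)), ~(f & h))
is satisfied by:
  {z: True, h: False, f: False}
  {h: False, f: False, z: False}
  {f: True, z: True, h: False}
  {f: True, h: False, z: False}
  {z: True, h: True, f: False}
  {h: True, z: False, f: False}
  {f: True, h: True, z: True}


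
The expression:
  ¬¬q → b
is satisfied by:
  {b: True, q: False}
  {q: False, b: False}
  {q: True, b: True}


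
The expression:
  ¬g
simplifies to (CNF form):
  ¬g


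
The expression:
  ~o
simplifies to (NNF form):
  ~o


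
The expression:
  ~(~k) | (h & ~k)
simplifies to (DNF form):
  h | k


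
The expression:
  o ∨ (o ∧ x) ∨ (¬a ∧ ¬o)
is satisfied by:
  {o: True, a: False}
  {a: False, o: False}
  {a: True, o: True}


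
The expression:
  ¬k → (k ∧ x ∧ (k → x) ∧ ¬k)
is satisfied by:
  {k: True}


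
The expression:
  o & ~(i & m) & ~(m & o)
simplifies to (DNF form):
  o & ~m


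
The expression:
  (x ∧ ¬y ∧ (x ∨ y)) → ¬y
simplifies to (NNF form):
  True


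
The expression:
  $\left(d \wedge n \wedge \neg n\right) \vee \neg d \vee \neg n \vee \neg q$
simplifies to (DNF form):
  $\neg d \vee \neg n \vee \neg q$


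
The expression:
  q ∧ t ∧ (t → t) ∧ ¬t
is never true.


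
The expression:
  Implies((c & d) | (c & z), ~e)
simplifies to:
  ~c | ~e | (~d & ~z)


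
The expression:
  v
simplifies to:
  v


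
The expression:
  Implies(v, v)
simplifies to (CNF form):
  True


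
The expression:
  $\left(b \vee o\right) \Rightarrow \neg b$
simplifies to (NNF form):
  $\neg b$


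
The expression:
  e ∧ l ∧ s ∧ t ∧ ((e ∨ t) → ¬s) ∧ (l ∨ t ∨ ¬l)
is never true.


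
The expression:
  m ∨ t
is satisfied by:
  {t: True, m: True}
  {t: True, m: False}
  {m: True, t: False}


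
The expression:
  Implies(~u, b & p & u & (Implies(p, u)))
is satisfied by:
  {u: True}


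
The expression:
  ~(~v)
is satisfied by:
  {v: True}


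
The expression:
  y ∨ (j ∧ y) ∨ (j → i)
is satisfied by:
  {i: True, y: True, j: False}
  {i: True, y: False, j: False}
  {y: True, i: False, j: False}
  {i: False, y: False, j: False}
  {i: True, j: True, y: True}
  {i: True, j: True, y: False}
  {j: True, y: True, i: False}


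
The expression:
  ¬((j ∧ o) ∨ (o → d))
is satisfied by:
  {o: True, d: False, j: False}


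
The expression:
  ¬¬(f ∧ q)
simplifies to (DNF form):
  f ∧ q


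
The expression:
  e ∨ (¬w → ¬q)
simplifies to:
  e ∨ w ∨ ¬q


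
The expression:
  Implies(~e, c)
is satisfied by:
  {c: True, e: True}
  {c: True, e: False}
  {e: True, c: False}


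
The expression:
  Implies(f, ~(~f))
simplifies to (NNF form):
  True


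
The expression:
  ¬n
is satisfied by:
  {n: False}


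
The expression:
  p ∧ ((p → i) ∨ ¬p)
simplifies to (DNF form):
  i ∧ p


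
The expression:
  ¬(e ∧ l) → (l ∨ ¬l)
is always true.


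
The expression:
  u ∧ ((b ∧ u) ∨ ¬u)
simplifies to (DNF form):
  b ∧ u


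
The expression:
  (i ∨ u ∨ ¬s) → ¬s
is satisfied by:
  {u: False, s: False, i: False}
  {i: True, u: False, s: False}
  {u: True, i: False, s: False}
  {i: True, u: True, s: False}
  {s: True, i: False, u: False}


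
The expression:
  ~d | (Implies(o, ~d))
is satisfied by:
  {o: False, d: False}
  {d: True, o: False}
  {o: True, d: False}


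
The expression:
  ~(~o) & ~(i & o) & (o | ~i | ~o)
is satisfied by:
  {o: True, i: False}


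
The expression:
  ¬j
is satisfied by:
  {j: False}


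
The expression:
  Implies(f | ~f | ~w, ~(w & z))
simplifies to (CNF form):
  ~w | ~z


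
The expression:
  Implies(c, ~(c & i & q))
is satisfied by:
  {c: False, q: False, i: False}
  {i: True, c: False, q: False}
  {q: True, c: False, i: False}
  {i: True, q: True, c: False}
  {c: True, i: False, q: False}
  {i: True, c: True, q: False}
  {q: True, c: True, i: False}


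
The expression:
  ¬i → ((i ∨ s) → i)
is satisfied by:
  {i: True, s: False}
  {s: False, i: False}
  {s: True, i: True}


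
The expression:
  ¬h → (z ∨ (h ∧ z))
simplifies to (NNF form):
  h ∨ z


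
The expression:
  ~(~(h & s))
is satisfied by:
  {h: True, s: True}


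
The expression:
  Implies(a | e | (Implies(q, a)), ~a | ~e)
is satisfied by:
  {e: False, a: False}
  {a: True, e: False}
  {e: True, a: False}


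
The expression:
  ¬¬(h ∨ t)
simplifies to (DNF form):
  h ∨ t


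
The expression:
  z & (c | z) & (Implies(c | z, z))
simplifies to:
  z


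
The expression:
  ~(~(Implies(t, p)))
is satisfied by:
  {p: True, t: False}
  {t: False, p: False}
  {t: True, p: True}


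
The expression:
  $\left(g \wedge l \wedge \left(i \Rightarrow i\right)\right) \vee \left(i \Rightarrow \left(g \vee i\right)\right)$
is always true.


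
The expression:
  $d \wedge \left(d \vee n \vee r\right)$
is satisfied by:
  {d: True}


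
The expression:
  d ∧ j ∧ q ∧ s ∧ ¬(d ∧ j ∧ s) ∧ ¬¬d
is never true.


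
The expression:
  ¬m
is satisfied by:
  {m: False}


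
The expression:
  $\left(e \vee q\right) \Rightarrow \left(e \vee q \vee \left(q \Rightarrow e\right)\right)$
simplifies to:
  $\text{True}$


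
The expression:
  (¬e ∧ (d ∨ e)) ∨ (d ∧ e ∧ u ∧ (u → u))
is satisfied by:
  {u: True, d: True, e: False}
  {d: True, e: False, u: False}
  {u: True, e: True, d: True}


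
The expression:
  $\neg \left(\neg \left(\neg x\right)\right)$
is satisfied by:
  {x: False}


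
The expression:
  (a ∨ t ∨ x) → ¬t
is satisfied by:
  {t: False}


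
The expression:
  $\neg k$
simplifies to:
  $\neg k$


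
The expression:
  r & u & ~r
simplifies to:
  False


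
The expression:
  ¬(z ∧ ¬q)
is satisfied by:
  {q: True, z: False}
  {z: False, q: False}
  {z: True, q: True}


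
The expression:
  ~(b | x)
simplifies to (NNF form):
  ~b & ~x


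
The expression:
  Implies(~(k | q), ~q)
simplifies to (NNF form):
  True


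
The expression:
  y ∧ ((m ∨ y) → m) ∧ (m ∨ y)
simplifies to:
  m ∧ y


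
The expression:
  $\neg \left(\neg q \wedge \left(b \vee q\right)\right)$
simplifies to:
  $q \vee \neg b$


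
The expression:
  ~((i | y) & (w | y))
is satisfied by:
  {y: False, w: False, i: False}
  {i: True, y: False, w: False}
  {w: True, y: False, i: False}


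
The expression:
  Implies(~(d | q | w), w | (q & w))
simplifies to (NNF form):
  d | q | w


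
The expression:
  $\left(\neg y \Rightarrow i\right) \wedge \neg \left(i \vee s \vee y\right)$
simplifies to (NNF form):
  $\text{False}$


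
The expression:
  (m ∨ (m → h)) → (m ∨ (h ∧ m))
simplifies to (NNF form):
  m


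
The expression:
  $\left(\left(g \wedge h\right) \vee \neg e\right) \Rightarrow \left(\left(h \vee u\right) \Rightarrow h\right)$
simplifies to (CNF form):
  $e \vee h \vee \neg u$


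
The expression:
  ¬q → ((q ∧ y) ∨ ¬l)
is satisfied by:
  {q: True, l: False}
  {l: False, q: False}
  {l: True, q: True}


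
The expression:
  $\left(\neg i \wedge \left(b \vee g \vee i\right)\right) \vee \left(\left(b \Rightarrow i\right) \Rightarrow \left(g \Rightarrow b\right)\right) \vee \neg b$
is always true.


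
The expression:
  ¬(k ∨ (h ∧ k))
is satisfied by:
  {k: False}


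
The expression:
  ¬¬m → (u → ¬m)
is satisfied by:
  {u: False, m: False}
  {m: True, u: False}
  {u: True, m: False}


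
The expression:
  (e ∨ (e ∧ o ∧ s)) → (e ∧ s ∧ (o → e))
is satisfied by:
  {s: True, e: False}
  {e: False, s: False}
  {e: True, s: True}


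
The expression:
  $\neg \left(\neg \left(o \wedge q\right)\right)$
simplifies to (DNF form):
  $o \wedge q$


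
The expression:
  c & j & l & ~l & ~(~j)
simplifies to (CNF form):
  False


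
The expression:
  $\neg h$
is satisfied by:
  {h: False}


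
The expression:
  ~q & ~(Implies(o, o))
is never true.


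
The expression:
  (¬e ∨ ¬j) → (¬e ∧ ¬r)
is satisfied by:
  {j: True, r: False, e: False}
  {r: False, e: False, j: False}
  {e: True, j: True, r: False}
  {e: True, j: True, r: True}


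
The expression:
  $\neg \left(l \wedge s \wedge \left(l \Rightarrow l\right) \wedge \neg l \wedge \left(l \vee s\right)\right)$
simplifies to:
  $\text{True}$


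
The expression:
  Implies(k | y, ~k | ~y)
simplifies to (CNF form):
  ~k | ~y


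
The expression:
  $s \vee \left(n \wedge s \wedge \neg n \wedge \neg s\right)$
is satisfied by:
  {s: True}


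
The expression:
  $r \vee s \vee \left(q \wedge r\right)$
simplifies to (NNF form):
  $r \vee s$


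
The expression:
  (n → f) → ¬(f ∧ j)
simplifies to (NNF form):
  ¬f ∨ ¬j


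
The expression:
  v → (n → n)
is always true.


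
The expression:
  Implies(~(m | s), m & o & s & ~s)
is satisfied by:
  {m: True, s: True}
  {m: True, s: False}
  {s: True, m: False}


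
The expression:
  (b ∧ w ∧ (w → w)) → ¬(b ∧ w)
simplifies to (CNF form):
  ¬b ∨ ¬w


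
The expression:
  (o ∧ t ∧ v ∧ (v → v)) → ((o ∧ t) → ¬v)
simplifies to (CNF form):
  ¬o ∨ ¬t ∨ ¬v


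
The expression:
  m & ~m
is never true.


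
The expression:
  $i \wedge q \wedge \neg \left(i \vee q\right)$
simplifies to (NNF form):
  $\text{False}$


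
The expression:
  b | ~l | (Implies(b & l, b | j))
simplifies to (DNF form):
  True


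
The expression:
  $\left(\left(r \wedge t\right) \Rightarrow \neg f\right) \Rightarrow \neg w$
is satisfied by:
  {t: True, r: True, f: True, w: False}
  {t: True, r: True, f: False, w: False}
  {t: True, f: True, r: False, w: False}
  {t: True, f: False, r: False, w: False}
  {r: True, f: True, t: False, w: False}
  {r: True, t: False, f: False, w: False}
  {r: False, f: True, t: False, w: False}
  {r: False, t: False, f: False, w: False}
  {t: True, w: True, r: True, f: True}


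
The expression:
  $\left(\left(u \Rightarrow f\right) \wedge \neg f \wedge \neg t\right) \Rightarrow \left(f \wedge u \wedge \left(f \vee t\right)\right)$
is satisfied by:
  {t: True, u: True, f: True}
  {t: True, u: True, f: False}
  {t: True, f: True, u: False}
  {t: True, f: False, u: False}
  {u: True, f: True, t: False}
  {u: True, f: False, t: False}
  {f: True, u: False, t: False}


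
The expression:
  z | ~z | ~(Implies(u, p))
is always true.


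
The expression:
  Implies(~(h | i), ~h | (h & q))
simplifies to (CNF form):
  True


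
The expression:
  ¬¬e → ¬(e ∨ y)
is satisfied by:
  {e: False}


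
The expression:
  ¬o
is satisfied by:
  {o: False}


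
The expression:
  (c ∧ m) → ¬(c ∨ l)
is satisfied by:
  {m: False, c: False}
  {c: True, m: False}
  {m: True, c: False}


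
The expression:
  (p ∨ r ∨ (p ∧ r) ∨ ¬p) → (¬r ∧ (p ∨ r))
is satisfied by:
  {p: True, r: False}


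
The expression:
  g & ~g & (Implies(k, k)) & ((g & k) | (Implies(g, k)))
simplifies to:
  False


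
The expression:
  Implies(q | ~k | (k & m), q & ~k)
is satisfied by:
  {q: True, m: False, k: False}
  {q: True, m: True, k: False}
  {k: True, m: False, q: False}


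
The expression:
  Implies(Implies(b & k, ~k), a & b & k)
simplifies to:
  b & k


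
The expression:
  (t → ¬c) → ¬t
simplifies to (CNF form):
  c ∨ ¬t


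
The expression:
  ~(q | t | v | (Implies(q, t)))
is never true.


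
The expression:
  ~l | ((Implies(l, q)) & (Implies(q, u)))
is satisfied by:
  {q: True, u: True, l: False}
  {q: True, u: False, l: False}
  {u: True, q: False, l: False}
  {q: False, u: False, l: False}
  {q: True, l: True, u: True}


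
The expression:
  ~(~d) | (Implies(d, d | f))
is always true.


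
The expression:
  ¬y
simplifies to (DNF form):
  ¬y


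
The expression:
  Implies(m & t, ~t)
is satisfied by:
  {m: False, t: False}
  {t: True, m: False}
  {m: True, t: False}


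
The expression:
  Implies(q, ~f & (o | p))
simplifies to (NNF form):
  ~q | (o & ~f) | (p & ~f)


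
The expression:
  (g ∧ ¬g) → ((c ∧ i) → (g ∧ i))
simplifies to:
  True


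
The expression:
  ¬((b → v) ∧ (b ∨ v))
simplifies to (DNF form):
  ¬v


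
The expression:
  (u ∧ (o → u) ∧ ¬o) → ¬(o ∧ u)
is always true.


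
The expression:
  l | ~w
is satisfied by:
  {l: True, w: False}
  {w: False, l: False}
  {w: True, l: True}


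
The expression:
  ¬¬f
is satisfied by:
  {f: True}


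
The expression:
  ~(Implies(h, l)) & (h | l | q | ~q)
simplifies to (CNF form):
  h & ~l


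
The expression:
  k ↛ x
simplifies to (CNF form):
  k ∧ ¬x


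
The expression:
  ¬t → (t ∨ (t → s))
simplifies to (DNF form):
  True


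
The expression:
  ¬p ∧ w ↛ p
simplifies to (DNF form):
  w ∧ ¬p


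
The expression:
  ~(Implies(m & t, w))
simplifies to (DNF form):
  m & t & ~w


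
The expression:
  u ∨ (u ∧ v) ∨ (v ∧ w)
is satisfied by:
  {v: True, u: True, w: True}
  {v: True, u: True, w: False}
  {u: True, w: True, v: False}
  {u: True, w: False, v: False}
  {v: True, w: True, u: False}


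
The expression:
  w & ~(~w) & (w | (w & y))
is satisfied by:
  {w: True}


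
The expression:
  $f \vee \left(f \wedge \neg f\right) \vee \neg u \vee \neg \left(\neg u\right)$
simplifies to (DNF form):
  $\text{True}$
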